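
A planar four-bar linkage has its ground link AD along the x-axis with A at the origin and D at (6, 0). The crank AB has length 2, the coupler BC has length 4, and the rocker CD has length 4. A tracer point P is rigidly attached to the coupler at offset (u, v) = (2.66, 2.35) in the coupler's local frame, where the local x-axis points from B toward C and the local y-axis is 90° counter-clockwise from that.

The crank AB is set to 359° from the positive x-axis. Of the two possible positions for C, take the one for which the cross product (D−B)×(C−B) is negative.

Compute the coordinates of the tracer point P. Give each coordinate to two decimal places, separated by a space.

5.37 -1.13

A=(0,0), D=(6.00,0)
B = A + 2.00·(cos359°, sin359°) = (1.9997, -0.0349)
|BD| = 4.0005
circle(B,4.00) ∩ circle(D,4.00): a=2.0002, h=3.4640
  candidates: C₊=(3.9696,3.4464) cross=13.857; C₋=(4.0301,-3.4813) cross=-13.857
  mode - wants cross < 0 → take C=(4.0301,-3.4813) (cross=-13.857)
ex = (C−B)/|BC| = (0.5076,-0.8616); ey = (0.8616,0.5076)
P = B + 2.66·ex + 2.35·ey = (5.3746,-1.1339)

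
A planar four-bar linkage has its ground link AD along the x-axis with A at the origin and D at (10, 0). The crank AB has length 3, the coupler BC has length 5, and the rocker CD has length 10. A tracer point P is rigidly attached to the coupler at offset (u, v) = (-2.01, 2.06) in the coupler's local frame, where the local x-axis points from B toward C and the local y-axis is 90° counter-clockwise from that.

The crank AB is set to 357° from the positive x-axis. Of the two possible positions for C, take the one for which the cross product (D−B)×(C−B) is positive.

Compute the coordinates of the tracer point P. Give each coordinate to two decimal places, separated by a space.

1.88 -2.81

A=(0,0), D=(10.00,0)
B = A + 3.00·(cos357°, sin357°) = (2.9959, -0.1570)
|BD| = 7.0059
circle(B,5.00) ∩ circle(D,10.00): a=-1.8497, h=4.6453
  candidates: C₊=(1.0425,4.4456) cross=32.544; C₋=(1.2507,-4.8426) cross=-32.544
  mode + wants cross > 0 → take C=(1.0425,4.4456) (cross=32.544)
ex = (C−B)/|BC| = (-0.3907,0.9205); ey = (-0.9205,-0.3907)
P = B + -2.01·ex + 2.06·ey = (1.8848,-2.8121)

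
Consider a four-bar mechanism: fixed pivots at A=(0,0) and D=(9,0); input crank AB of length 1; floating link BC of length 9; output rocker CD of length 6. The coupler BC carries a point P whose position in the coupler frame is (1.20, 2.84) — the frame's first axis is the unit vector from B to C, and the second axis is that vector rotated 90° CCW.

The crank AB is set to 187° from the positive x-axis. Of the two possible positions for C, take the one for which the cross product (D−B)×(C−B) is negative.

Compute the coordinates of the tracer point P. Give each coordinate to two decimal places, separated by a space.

1.64 1.49

A=(0,0), D=(9.00,0)
B = A + 1.00·(cos187°, sin187°) = (-0.9925, -0.1219)
|BD| = 9.9933
circle(B,9.00) ∩ circle(D,6.00): a=7.2482, h=5.3352
  candidates: C₊=(6.1900,5.3013) cross=53.316; C₋=(6.3201,-5.3683) cross=-53.316
  mode - wants cross < 0 → take C=(6.3201,-5.3683) (cross=-53.316)
ex = (C−B)/|BC| = (0.8125,-0.5829); ey = (0.5829,0.8125)
P = B + 1.20·ex + 2.84·ey = (1.6380,1.4862)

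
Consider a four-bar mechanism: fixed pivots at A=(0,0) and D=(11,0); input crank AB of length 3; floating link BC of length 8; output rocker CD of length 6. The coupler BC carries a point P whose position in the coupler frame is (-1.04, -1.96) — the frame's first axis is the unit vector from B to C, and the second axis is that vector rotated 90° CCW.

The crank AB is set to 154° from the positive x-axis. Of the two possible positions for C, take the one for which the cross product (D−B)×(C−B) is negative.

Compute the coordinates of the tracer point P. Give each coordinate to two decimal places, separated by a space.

-4.20 -0.32

A=(0,0), D=(11.00,0)
B = A + 3.00·(cos154°, sin154°) = (-2.6964, 1.3151)
|BD| = 13.7594
circle(B,8.00) ∩ circle(D,6.00): a=7.8972, h=1.2785
  candidates: C₊=(5.2868,1.8330) cross=17.592; C₋=(5.0424,-0.7124) cross=-17.592
  mode - wants cross < 0 → take C=(5.0424,-0.7124) (cross=-17.592)
ex = (C−B)/|BC| = (0.9674,-0.2534); ey = (0.2534,0.9674)
P = B + -1.04·ex + -1.96·ey = (-4.1992,-0.3173)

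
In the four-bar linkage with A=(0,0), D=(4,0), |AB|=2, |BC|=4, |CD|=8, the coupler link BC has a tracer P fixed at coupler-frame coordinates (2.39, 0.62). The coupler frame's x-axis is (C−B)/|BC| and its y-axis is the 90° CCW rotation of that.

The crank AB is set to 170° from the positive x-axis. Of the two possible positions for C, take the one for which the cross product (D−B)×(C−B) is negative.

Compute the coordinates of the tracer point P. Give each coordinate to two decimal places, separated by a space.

A=(0,0), D=(4.00,0)
B = A + 2.00·(cos170°, sin170°) = (-1.9696, 0.3473)
|BD| = 5.9797
circle(B,4.00) ∩ circle(D,8.00): a=-1.0237, h=3.8668
  candidates: C₊=(-2.7670,4.2670) cross=23.122; C₋=(-3.2162,-3.4535) cross=-23.122
  mode - wants cross < 0 → take C=(-3.2162,-3.4535) (cross=-23.122)
ex = (C−B)/|BC| = (-0.3116,-0.9502); ey = (0.9502,-0.3116)
P = B + 2.39·ex + 0.62·ey = (-2.1253,-2.1169)

-2.13 -2.12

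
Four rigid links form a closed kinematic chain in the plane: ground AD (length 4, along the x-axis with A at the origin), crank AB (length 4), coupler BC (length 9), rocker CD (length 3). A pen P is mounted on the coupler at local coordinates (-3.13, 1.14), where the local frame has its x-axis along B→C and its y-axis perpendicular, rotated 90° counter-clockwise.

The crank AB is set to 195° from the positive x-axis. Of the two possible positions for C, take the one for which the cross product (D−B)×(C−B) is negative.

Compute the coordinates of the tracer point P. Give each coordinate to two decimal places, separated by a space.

A=(0,0), D=(4.00,0)
B = A + 4.00·(cos195°, sin195°) = (-3.8637, -1.0353)
|BD| = 7.9316
circle(B,9.00) ∩ circle(D,3.00): a=8.5046, h=2.9448
  candidates: C₊=(4.1838,2.9944) cross=23.357; C₋=(4.9525,-2.8448) cross=-23.357
  mode - wants cross < 0 → take C=(4.9525,-2.8448) (cross=-23.357)
ex = (C−B)/|BC| = (0.9796,-0.2011); ey = (0.2011,0.9796)
P = B + -3.13·ex + 1.14·ey = (-6.7006,0.7107)

-6.70 0.71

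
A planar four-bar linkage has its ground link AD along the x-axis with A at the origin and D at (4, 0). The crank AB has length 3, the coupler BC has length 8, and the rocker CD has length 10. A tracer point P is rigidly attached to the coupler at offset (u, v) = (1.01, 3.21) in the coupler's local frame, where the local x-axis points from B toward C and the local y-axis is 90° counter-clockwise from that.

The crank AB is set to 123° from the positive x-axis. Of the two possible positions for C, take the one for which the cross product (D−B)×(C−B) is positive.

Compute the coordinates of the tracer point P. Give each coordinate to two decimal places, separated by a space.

A=(0,0), D=(4.00,0)
B = A + 3.00·(cos123°, sin123°) = (-1.6339, 2.5160)
|BD| = 6.1702
circle(B,8.00) ∩ circle(D,10.00): a=0.1679, h=7.9982
  candidates: C₊=(1.7808,9.7506) cross=49.351; C₋=(-4.7421,-4.8555) cross=-49.351
  mode + wants cross > 0 → take C=(1.7808,9.7506) (cross=49.351)
ex = (C−B)/|BC| = (0.4268,0.9043); ey = (-0.9043,0.4268)
P = B + 1.01·ex + 3.21·ey = (-4.1057,4.7995)

-4.11 4.80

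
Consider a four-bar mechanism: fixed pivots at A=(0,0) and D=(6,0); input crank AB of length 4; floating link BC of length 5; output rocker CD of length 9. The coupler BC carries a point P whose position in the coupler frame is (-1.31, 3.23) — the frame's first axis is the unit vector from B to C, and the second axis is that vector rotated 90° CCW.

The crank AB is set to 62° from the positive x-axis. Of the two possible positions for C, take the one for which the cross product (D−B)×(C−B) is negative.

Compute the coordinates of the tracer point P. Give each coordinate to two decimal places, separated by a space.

4.22 0.95

A=(0,0), D=(6.00,0)
B = A + 4.00·(cos62°, sin62°) = (1.8779, 3.5318)
|BD| = 5.4282
circle(B,5.00) ∩ circle(D,9.00): a=-2.4441, h=4.3619
  candidates: C₊=(2.8598,8.4344) cross=23.677; C₋=(-2.8162,1.8097) cross=-23.677
  mode - wants cross < 0 → take C=(-2.8162,1.8097) (cross=-23.677)
ex = (C−B)/|BC| = (-0.9388,-0.3444); ey = (0.3444,-0.9388)
P = B + -1.31·ex + 3.23·ey = (4.2202,0.9506)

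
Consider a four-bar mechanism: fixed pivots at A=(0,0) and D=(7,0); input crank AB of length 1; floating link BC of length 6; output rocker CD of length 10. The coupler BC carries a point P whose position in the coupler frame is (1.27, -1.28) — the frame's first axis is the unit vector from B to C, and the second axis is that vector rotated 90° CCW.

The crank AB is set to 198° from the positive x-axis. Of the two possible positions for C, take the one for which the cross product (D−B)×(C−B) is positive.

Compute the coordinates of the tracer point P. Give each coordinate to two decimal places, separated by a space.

A=(0,0), D=(7.00,0)
B = A + 1.00·(cos198°, sin198°) = (-0.9511, -0.3090)
|BD| = 7.9571
circle(B,6.00) ∩ circle(D,10.00): a=-0.0431, h=5.9998
  candidates: C₊=(-1.2271,5.6846) cross=47.741; C₋=(-0.7611,-6.3060) cross=-47.741
  mode + wants cross > 0 → take C=(-1.2271,5.6846) (cross=47.741)
ex = (C−B)/|BC| = (-0.0460,0.9989); ey = (-0.9989,-0.0460)
P = B + 1.27·ex + -1.28·ey = (0.2692,1.0185)

0.27 1.02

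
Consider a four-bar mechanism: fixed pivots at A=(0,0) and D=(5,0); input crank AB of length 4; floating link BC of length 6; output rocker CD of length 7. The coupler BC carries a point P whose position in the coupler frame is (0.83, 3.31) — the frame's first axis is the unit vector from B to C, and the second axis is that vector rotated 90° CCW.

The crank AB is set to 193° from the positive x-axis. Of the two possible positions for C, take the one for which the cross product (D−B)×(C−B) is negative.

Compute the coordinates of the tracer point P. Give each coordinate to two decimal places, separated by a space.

-0.95 0.82

A=(0,0), D=(5.00,0)
B = A + 4.00·(cos193°, sin193°) = (-3.8975, -0.8998)
|BD| = 8.9429
circle(B,6.00) ∩ circle(D,7.00): a=3.7446, h=4.6881
  candidates: C₊=(-0.6436,4.1412) cross=41.925; C₋=(0.2998,-5.1873) cross=-41.925
  mode - wants cross < 0 → take C=(0.2998,-5.1873) (cross=-41.925)
ex = (C−B)/|BC| = (0.6995,-0.7146); ey = (0.7146,0.6995)
P = B + 0.83·ex + 3.31·ey = (-0.9516,0.8226)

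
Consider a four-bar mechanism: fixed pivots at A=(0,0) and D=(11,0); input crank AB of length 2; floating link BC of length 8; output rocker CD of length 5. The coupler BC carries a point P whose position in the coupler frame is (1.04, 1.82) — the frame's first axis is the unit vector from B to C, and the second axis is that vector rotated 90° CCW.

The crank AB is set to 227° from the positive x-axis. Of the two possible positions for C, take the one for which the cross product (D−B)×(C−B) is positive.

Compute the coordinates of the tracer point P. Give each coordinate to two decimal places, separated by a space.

-1.00 0.60

A=(0,0), D=(11.00,0)
B = A + 2.00·(cos227°, sin227°) = (-1.3640, -1.4627)
|BD| = 12.4502
circle(B,8.00) ∩ circle(D,5.00): a=7.7913, h=1.8152
  candidates: C₊=(6.1601,1.2553) cross=22.600; C₋=(6.5866,-2.3500) cross=-22.600
  mode + wants cross > 0 → take C=(6.1601,1.2553) (cross=22.600)
ex = (C−B)/|BC| = (0.9405,0.3397); ey = (-0.3397,0.9405)
P = B + 1.04·ex + 1.82·ey = (-1.0042,0.6024)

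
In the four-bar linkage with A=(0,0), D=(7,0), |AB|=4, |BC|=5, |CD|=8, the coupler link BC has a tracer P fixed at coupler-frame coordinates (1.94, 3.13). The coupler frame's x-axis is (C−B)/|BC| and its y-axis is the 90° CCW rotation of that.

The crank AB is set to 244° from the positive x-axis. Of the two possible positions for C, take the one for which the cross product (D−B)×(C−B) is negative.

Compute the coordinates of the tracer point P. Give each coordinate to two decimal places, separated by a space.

A=(0,0), D=(7.00,0)
B = A + 4.00·(cos244°, sin244°) = (-1.7535, -3.5952)
|BD| = 9.4630
circle(B,5.00) ∩ circle(D,8.00): a=2.6709, h=4.2269
  candidates: C₊=(-0.8888,1.3295) cross=39.999; C₋=(2.3230,-6.4904) cross=-39.999
  mode - wants cross < 0 → take C=(2.3230,-6.4904) (cross=-39.999)
ex = (C−B)/|BC| = (0.8153,-0.5790); ey = (0.5790,0.8153)
P = B + 1.94·ex + 3.13·ey = (1.6406,-2.1667)

1.64 -2.17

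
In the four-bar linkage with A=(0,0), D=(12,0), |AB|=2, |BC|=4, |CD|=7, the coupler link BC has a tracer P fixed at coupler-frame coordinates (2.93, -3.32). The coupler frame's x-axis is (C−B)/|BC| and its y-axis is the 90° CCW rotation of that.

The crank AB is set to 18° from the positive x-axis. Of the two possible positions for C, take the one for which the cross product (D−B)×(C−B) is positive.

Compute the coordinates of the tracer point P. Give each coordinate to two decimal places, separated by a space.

A=(0,0), D=(12.00,0)
B = A + 2.00·(cos18°, sin18°) = (1.9021, 0.6180)
|BD| = 10.1168
circle(B,4.00) ∩ circle(D,7.00): a=3.4274, h=2.0622
  candidates: C₊=(5.4491,2.4670) cross=20.863; C₋=(5.1972,-1.6497) cross=-20.863
  mode + wants cross > 0 → take C=(5.4491,2.4670) (cross=20.863)
ex = (C−B)/|BC| = (0.8868,0.4622); ey = (-0.4622,0.8868)
P = B + 2.93·ex + -3.32·ey = (6.0349,-0.9716)

6.03 -0.97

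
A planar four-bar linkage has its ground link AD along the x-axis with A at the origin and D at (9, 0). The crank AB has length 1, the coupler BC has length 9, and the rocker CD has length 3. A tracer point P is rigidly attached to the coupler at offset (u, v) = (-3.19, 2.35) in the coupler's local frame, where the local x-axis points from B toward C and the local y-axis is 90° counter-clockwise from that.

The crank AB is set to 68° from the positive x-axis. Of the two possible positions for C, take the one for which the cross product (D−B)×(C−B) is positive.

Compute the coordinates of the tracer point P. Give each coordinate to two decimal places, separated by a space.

A=(0,0), D=(9.00,0)
B = A + 1.00·(cos68°, sin68°) = (0.3746, 0.9272)
|BD| = 8.6751
circle(B,9.00) ∩ circle(D,3.00): a=8.4874, h=2.9941
  candidates: C₊=(9.1334,2.9970) cross=25.974; C₋=(8.4933,-2.9569) cross=-25.974
  mode + wants cross > 0 → take C=(9.1334,2.9970) (cross=25.974)
ex = (C−B)/|BC| = (0.9732,0.2300); ey = (-0.2300,0.9732)
P = B + -3.19·ex + 2.35·ey = (-3.2703,2.4805)

-3.27 2.48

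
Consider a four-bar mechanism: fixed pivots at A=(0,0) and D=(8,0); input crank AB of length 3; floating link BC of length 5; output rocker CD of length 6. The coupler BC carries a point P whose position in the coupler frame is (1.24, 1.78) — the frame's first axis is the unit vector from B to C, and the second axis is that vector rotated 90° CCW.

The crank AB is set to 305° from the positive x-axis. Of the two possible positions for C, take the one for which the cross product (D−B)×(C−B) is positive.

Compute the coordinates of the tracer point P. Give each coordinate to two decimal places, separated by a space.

A=(0,0), D=(8.00,0)
B = A + 3.00·(cos305°, sin305°) = (1.7207, -2.4575)
|BD| = 6.7430
circle(B,5.00) ∩ circle(D,6.00): a=2.5559, h=4.2974
  candidates: C₊=(2.5346,2.4759) cross=28.977; C₋=(5.6670,-5.5278) cross=-28.977
  mode + wants cross > 0 → take C=(2.5346,2.4759) (cross=28.977)
ex = (C−B)/|BC| = (0.1628,0.9867); ey = (-0.9867,0.1628)
P = B + 1.24·ex + 1.78·ey = (0.1663,-0.9442)

0.17 -0.94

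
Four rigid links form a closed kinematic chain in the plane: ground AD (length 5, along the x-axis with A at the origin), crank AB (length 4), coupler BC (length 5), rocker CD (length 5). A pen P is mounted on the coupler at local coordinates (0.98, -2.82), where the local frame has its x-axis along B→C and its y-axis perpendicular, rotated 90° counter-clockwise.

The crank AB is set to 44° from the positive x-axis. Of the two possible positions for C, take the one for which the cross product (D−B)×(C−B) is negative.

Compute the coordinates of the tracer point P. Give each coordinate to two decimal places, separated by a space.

-0.03 3.45

A=(0,0), D=(5.00,0)
B = A + 4.00·(cos44°, sin44°) = (2.8774, 2.7786)
|BD| = 3.4966
circle(B,5.00) ∩ circle(D,5.00): a=1.7483, h=4.6844
  candidates: C₊=(7.6612,4.2330) cross=16.380; C₋=(0.2162,-1.4544) cross=-16.380
  mode - wants cross < 0 → take C=(0.2162,-1.4544) (cross=-16.380)
ex = (C−B)/|BC| = (-0.5322,-0.8466); ey = (0.8466,-0.5322)
P = B + 0.98·ex + -2.82·ey = (-0.0316,3.4499)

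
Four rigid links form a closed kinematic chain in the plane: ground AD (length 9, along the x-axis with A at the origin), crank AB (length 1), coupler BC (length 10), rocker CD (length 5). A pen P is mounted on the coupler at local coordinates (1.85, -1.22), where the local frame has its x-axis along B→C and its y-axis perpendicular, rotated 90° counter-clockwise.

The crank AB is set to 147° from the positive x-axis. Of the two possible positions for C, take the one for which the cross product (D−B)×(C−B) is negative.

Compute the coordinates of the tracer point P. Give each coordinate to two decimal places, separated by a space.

0.07 -1.48

A=(0,0), D=(9.00,0)
B = A + 1.00·(cos147°, sin147°) = (-0.8387, 0.5446)
|BD| = 9.8537
circle(B,10.00) ∩ circle(D,5.00): a=8.7325, h=4.8727
  candidates: C₊=(8.1498,4.9272) cross=48.014; C₋=(7.6112,-4.8032) cross=-48.014
  mode - wants cross < 0 → take C=(7.6112,-4.8032) (cross=-48.014)
ex = (C−B)/|BC| = (0.8450,-0.5348); ey = (0.5348,0.8450)
P = B + 1.85·ex + -1.22·ey = (0.0721,-1.4756)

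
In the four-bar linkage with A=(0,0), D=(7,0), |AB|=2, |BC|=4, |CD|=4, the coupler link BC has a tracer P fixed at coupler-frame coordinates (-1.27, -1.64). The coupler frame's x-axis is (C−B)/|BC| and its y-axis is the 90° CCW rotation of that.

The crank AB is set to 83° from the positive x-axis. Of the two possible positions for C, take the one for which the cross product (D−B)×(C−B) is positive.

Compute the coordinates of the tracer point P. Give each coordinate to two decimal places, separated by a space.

A=(0,0), D=(7.00,0)
B = A + 2.00·(cos83°, sin83°) = (0.2437, 1.9851)
|BD| = 7.0419
circle(B,4.00) ∩ circle(D,4.00): a=3.5209, h=1.8982
  candidates: C₊=(4.1570,2.8137) cross=13.367; C₋=(3.0868,-0.8287) cross=-13.367
  mode + wants cross > 0 → take C=(4.1570,2.8137) (cross=13.367)
ex = (C−B)/|BC| = (0.9783,0.2072); ey = (-0.2072,0.9783)
P = B + -1.27·ex + -1.64·ey = (-0.6590,0.1176)

-0.66 0.12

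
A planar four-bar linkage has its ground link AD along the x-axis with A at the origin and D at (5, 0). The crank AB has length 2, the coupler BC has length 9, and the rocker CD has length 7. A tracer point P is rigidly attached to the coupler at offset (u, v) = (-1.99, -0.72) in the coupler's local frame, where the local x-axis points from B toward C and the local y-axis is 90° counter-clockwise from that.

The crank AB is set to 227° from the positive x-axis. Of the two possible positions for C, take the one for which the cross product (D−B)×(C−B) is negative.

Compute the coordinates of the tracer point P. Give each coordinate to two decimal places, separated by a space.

-3.38 -0.82

A=(0,0), D=(5.00,0)
B = A + 2.00·(cos227°, sin227°) = (-1.3640, -1.4627)
|BD| = 6.5299
circle(B,9.00) ∩ circle(D,7.00): a=5.7152, h=6.9524
  candidates: C₊=(2.6486,6.5933) cross=45.399; C₋=(5.7633,-6.9583) cross=-45.399
  mode - wants cross < 0 → take C=(5.7633,-6.9583) (cross=-45.399)
ex = (C−B)/|BC| = (0.7919,-0.6106); ey = (0.6106,0.7919)
P = B + -1.99·ex + -0.72·ey = (-3.3796,-0.8178)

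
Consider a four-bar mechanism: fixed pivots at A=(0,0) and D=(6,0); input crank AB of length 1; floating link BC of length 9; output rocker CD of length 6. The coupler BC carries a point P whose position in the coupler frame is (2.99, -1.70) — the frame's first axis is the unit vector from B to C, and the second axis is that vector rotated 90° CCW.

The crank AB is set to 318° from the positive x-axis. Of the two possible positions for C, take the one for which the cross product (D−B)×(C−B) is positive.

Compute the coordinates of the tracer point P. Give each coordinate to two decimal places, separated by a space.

4.02 0.37

A=(0,0), D=(6.00,0)
B = A + 1.00·(cos318°, sin318°) = (0.7431, -0.6691)
|BD| = 5.2993
circle(B,9.00) ∩ circle(D,6.00): a=6.8955, h=5.7838
  candidates: C₊=(6.8531,5.9390) cross=30.650; C₋=(8.3138,-5.5359) cross=-30.650
  mode + wants cross > 0 → take C=(6.8531,5.9390) (cross=30.650)
ex = (C−B)/|BC| = (0.6789,0.7342); ey = (-0.7342,0.6789)
P = B + 2.99·ex + -1.70·ey = (4.0212,0.3721)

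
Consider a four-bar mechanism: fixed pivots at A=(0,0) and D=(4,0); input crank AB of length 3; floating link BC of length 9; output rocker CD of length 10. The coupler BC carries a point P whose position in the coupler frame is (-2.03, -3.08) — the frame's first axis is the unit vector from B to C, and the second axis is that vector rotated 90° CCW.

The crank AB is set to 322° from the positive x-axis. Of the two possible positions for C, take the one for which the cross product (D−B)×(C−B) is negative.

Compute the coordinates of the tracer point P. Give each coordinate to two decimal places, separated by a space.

-1.32 -1.73

A=(0,0), D=(4.00,0)
B = A + 3.00·(cos322°, sin322°) = (2.3640, -1.8470)
|BD| = 2.4673
circle(B,9.00) ∩ circle(D,10.00): a=-2.6166, h=8.6112
  candidates: C₊=(-5.8171,1.9039) cross=21.247; C₋=(7.0752,-9.5154) cross=-21.247
  mode - wants cross < 0 → take C=(7.0752,-9.5154) (cross=-21.247)
ex = (C−B)/|BC| = (0.5235,-0.8520); ey = (0.8520,0.5235)
P = B + -2.03·ex + -3.08·ey = (-1.3229,-1.7296)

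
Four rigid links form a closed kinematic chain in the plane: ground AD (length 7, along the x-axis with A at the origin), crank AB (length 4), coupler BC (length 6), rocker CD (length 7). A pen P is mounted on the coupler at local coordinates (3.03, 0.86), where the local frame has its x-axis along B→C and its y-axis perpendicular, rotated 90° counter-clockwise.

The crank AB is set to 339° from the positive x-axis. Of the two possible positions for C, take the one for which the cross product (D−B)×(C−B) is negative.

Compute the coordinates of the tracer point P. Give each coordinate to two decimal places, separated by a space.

5.72 -3.88

A=(0,0), D=(7.00,0)
B = A + 4.00·(cos339°, sin339°) = (3.7343, -1.4335)
|BD| = 3.5664
circle(B,6.00) ∩ circle(D,7.00): a=-0.0393, h=5.9999
  candidates: C₊=(1.2868,4.0446) cross=21.398; C₋=(6.1099,-6.9432) cross=-21.398
  mode - wants cross < 0 → take C=(6.1099,-6.9432) (cross=-21.398)
ex = (C−B)/|BC| = (0.3959,-0.9183); ey = (0.9183,0.3959)
P = B + 3.03·ex + 0.86·ey = (5.7237,-3.8754)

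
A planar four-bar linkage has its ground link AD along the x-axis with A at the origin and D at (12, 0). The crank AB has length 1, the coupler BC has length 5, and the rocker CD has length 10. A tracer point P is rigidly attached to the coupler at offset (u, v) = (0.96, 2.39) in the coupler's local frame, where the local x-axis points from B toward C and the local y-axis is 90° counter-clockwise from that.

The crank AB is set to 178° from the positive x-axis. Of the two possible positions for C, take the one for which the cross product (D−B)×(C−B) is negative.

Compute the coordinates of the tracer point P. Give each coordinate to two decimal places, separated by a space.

1.35 1.09

A=(0,0), D=(12.00,0)
B = A + 1.00·(cos178°, sin178°) = (-0.9994, 0.0349)
|BD| = 12.9994
circle(B,5.00) ∩ circle(D,10.00): a=3.6150, h=3.4543
  candidates: C₊=(2.6248,3.4794) cross=44.903; C₋=(2.6063,-3.4291) cross=-44.903
  mode - wants cross < 0 → take C=(2.6063,-3.4291) (cross=-44.903)
ex = (C−B)/|BC| = (0.7211,-0.6928); ey = (0.6928,0.7211)
P = B + 0.96·ex + 2.39·ey = (1.3487,1.0933)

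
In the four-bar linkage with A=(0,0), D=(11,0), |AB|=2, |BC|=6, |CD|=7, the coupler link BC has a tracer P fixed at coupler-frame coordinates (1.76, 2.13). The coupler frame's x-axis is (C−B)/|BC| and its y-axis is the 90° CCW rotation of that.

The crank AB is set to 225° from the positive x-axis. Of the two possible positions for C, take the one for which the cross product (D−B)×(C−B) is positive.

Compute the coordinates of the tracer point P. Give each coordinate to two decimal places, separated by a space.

A=(0,0), D=(11.00,0)
B = A + 2.00·(cos225°, sin225°) = (-1.4142, -1.4142)
|BD| = 12.4945
circle(B,6.00) ∩ circle(D,7.00): a=5.7270, h=1.7892
  candidates: C₊=(4.0735,1.0117) cross=22.355; C₋=(4.4785,-2.5437) cross=-22.355
  mode + wants cross > 0 → take C=(4.0735,1.0117) (cross=22.355)
ex = (C−B)/|BC| = (0.9146,0.4043); ey = (-0.4043,0.9146)
P = B + 1.76·ex + 2.13·ey = (-0.6657,1.2455)

-0.67 1.25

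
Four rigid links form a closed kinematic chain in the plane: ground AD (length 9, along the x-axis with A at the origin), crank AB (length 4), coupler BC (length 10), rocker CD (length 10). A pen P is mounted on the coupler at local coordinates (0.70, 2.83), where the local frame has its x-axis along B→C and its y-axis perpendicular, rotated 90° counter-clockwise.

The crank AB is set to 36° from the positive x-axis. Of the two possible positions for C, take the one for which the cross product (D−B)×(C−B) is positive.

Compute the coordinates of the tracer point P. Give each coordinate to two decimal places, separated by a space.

A=(0,0), D=(9.00,0)
B = A + 4.00·(cos36°, sin36°) = (3.2361, 2.3511)
|BD| = 6.2250
circle(B,10.00) ∩ circle(D,10.00): a=3.1125, h=9.5033
  candidates: C₊=(9.7074,9.9750) cross=59.158; C₋=(2.5287,-7.6238) cross=-59.158
  mode + wants cross > 0 → take C=(9.7074,9.9750) (cross=59.158)
ex = (C−B)/|BC| = (0.6471,0.7624); ey = (-0.7624,0.6471)
P = B + 0.70·ex + 2.83·ey = (1.5315,4.7162)

1.53 4.72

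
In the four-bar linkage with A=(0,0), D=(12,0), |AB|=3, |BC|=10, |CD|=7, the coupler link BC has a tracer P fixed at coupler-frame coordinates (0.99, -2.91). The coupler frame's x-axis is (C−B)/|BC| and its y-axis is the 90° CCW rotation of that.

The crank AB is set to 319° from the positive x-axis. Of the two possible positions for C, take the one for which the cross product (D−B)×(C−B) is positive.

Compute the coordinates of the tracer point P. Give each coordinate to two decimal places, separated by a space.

A=(0,0), D=(12.00,0)
B = A + 3.00·(cos319°, sin319°) = (2.2641, -1.9682)
|BD| = 9.9328
circle(B,10.00) ∩ circle(D,7.00): a=7.5337, h=6.5760
  candidates: C₊=(8.3454,5.9702) cross=65.318; C₋=(10.9514,-6.9210) cross=-65.318
  mode + wants cross > 0 → take C=(8.3454,5.9702) (cross=65.318)
ex = (C−B)/|BC| = (0.6081,0.7938); ey = (-0.7938,0.6081)
P = B + 0.99·ex + -2.91·ey = (5.1763,-2.9519)

5.18 -2.95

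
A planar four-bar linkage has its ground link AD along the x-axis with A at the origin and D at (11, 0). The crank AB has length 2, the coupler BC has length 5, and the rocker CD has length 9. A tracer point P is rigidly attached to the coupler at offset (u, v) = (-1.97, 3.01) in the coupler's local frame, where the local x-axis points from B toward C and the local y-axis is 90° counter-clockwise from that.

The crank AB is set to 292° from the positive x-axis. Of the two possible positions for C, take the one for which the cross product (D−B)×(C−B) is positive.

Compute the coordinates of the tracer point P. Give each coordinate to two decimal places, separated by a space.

A=(0,0), D=(11.00,0)
B = A + 2.00·(cos292°, sin292°) = (0.7492, -1.8544)
|BD| = 10.4172
circle(B,5.00) ∩ circle(D,9.00): a=2.5207, h=4.3181
  candidates: C₊=(2.4610,2.8435) cross=44.982; C₋=(3.9983,-5.6548) cross=-44.982
  mode + wants cross > 0 → take C=(2.4610,2.8435) (cross=44.982)
ex = (C−B)/|BC| = (0.3424,0.9396); ey = (-0.9396,0.3424)
P = B + -1.97·ex + 3.01·ey = (-2.7533,-2.6748)

-2.75 -2.67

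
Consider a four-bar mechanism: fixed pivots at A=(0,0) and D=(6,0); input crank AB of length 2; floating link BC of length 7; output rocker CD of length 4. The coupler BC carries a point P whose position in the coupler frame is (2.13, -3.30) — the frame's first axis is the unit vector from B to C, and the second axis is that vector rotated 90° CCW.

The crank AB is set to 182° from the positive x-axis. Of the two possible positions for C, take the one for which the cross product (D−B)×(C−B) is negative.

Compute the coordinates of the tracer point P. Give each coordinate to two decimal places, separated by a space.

A=(0,0), D=(6.00,0)
B = A + 2.00·(cos182°, sin182°) = (-1.9988, -0.0698)
|BD| = 7.9991
circle(B,7.00) ∩ circle(D,4.00): a=6.0623, h=3.4998
  candidates: C₊=(4.0327,3.4828) cross=27.995; C₋=(4.0938,-3.5166) cross=-27.995
  mode - wants cross < 0 → take C=(4.0938,-3.5166) (cross=-27.995)
ex = (C−B)/|BC| = (0.8704,-0.4924); ey = (0.4924,0.8704)
P = B + 2.13·ex + -3.30·ey = (-1.7698,-3.9908)

-1.77 -3.99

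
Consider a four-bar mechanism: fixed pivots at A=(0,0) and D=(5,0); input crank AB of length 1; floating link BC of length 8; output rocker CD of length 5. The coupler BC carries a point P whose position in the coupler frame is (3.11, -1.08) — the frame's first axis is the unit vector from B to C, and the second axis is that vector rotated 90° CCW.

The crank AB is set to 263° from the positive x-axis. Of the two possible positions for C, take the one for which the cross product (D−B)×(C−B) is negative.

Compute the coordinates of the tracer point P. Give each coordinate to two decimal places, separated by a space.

2.18 -3.35

A=(0,0), D=(5.00,0)
B = A + 1.00·(cos263°, sin263°) = (-0.1219, -0.9925)
|BD| = 5.2172
circle(B,8.00) ∩ circle(D,5.00): a=6.3462, h=4.8708
  candidates: C₊=(5.1818,4.9967) cross=25.412; C₋=(7.0351,-4.5671) cross=-25.412
  mode - wants cross < 0 → take C=(7.0351,-4.5671) (cross=-25.412)
ex = (C−B)/|BC| = (0.8946,-0.4468); ey = (0.4468,0.8946)
P = B + 3.11·ex + -1.08·ey = (2.1779,-3.3483)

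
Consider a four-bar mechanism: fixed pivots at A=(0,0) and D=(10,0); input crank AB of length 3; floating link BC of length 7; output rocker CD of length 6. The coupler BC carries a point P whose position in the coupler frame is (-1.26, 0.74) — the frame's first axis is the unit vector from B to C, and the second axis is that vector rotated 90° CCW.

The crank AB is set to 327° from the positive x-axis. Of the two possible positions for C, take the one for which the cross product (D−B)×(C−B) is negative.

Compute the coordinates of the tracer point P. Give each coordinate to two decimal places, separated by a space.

A=(0,0), D=(10.00,0)
B = A + 3.00·(cos327°, sin327°) = (2.5160, -1.6339)
|BD| = 7.6603
circle(B,7.00) ∩ circle(D,6.00): a=4.6787, h=5.2067
  candidates: C₊=(5.9764,4.4509) cross=39.885; C₋=(8.1976,-5.7229) cross=-39.885
  mode - wants cross < 0 → take C=(8.1976,-5.7229) (cross=-39.885)
ex = (C−B)/|BC| = (0.8117,-0.5841); ey = (0.5841,0.8117)
P = B + -1.26·ex + 0.74·ey = (1.9256,-0.2973)

1.93 -0.30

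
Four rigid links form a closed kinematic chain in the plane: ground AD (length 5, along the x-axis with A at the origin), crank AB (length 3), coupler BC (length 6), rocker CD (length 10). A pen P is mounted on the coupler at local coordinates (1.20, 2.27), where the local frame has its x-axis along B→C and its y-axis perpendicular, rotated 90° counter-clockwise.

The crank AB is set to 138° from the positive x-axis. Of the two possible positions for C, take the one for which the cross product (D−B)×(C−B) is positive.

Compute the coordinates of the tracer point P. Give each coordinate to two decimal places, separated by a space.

A=(0,0), D=(5.00,0)
B = A + 3.00·(cos138°, sin138°) = (-2.2294, 2.0074)
|BD| = 7.5030
circle(B,6.00) ∩ circle(D,10.00): a=-0.5135, h=5.9780
  candidates: C₊=(-1.1248,7.9048) cross=44.853; C₋=(-4.3236,-3.6153) cross=-44.853
  mode + wants cross > 0 → take C=(-1.1248,7.9048) (cross=44.853)
ex = (C−B)/|BC| = (0.1841,0.9829); ey = (-0.9829,0.1841)
P = B + 1.20·ex + 2.27·ey = (-4.2397,3.6048)

-4.24 3.60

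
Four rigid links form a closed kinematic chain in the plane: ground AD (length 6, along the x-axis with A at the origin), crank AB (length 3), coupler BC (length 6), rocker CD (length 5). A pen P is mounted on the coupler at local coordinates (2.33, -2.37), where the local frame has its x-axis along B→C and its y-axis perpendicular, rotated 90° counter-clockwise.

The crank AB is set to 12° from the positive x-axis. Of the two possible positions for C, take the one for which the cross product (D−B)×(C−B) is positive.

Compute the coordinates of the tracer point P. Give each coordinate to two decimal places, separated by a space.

A=(0,0), D=(6.00,0)
B = A + 3.00·(cos12°, sin12°) = (2.9344, 0.6237)
|BD| = 3.1284
circle(B,6.00) ∩ circle(D,5.00): a=3.3223, h=4.9962
  candidates: C₊=(7.1862,4.8573) cross=15.630; C₋=(5.1939,-4.9346) cross=-15.630
  mode + wants cross > 0 → take C=(7.1862,4.8573) (cross=15.630)
ex = (C−B)/|BC| = (0.7086,0.7056); ey = (-0.7056,0.7086)
P = B + 2.33·ex + -2.37·ey = (6.2578,0.5883)

6.26 0.59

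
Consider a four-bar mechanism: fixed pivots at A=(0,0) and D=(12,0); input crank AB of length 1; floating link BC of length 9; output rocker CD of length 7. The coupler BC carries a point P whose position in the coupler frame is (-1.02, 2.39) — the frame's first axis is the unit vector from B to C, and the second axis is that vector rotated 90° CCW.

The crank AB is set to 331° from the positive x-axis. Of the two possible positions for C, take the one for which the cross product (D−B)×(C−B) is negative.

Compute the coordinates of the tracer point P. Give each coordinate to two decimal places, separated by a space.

1.47 2.04

A=(0,0), D=(12.00,0)
B = A + 1.00·(cos331°, sin331°) = (0.8746, -0.4848)
|BD| = 11.1359
circle(B,9.00) ∩ circle(D,7.00): a=7.0048, h=5.6510
  candidates: C₊=(7.6267,5.4657) cross=62.929; C₋=(8.1188,-5.8255) cross=-62.929
  mode - wants cross < 0 → take C=(8.1188,-5.8255) (cross=-62.929)
ex = (C−B)/|BC| = (0.8049,-0.5934); ey = (0.5934,0.8049)
P = B + -1.02·ex + 2.39·ey = (1.4719,2.0442)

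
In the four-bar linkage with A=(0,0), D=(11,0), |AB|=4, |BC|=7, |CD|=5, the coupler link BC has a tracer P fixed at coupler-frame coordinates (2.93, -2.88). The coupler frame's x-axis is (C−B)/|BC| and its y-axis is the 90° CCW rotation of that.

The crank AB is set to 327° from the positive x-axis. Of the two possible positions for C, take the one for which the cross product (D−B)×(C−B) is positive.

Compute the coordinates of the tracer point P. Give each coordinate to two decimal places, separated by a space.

7.40 -1.48

A=(0,0), D=(11.00,0)
B = A + 4.00·(cos327°, sin327°) = (3.3547, -2.1786)
|BD| = 7.9497
circle(B,7.00) ∩ circle(D,5.00): a=5.4843, h=4.3500
  candidates: C₊=(7.4370,3.5078) cross=34.581; C₋=(9.8211,-4.8590) cross=-34.581
  mode + wants cross > 0 → take C=(7.4370,3.5078) (cross=34.581)
ex = (C−B)/|BC| = (0.5832,0.8123); ey = (-0.8123,0.5832)
P = B + 2.93·ex + -2.88·ey = (7.4030,-1.4780)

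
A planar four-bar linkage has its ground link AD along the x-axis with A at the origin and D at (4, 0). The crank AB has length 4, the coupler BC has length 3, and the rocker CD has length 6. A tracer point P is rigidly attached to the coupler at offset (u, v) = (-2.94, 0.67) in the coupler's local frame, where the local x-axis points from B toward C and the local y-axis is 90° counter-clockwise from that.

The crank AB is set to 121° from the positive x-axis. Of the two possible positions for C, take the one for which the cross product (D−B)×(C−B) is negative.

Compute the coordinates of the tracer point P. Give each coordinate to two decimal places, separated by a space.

-1.46 6.38

A=(0,0), D=(4.00,0)
B = A + 4.00·(cos121°, sin121°) = (-2.0602, 3.4287)
|BD| = 6.9628
circle(B,3.00) ∩ circle(D,6.00): a=1.5426, h=2.5730
  candidates: C₊=(0.5494,4.9085) cross=17.916; C₋=(-1.9846,0.4296) cross=-17.916
  mode - wants cross < 0 → take C=(-1.9846,0.4296) (cross=-17.916)
ex = (C−B)/|BC| = (0.0252,-0.9997); ey = (0.9997,0.0252)
P = B + -2.94·ex + 0.67·ey = (-1.4644,6.3846)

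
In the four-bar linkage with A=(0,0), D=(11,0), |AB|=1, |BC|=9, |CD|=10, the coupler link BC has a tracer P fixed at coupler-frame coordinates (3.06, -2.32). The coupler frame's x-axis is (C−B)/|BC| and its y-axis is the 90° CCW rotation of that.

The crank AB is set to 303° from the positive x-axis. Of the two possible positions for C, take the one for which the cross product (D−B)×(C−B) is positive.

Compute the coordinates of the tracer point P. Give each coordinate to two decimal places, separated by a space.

3.92 1.00

A=(0,0), D=(11.00,0)
B = A + 1.00·(cos303°, sin303°) = (0.5446, -0.8387)
|BD| = 10.4889
circle(B,9.00) ∩ circle(D,10.00): a=4.3388, h=7.8851
  candidates: C₊=(4.2390,7.3681) cross=82.707; C₋=(5.5000,-8.3516) cross=-82.707
  mode + wants cross > 0 → take C=(4.2390,7.3681) (cross=82.707)
ex = (C−B)/|BC| = (0.4105,0.9119); ey = (-0.9119,0.4105)
P = B + 3.06·ex + -2.32·ey = (3.9163,0.9993)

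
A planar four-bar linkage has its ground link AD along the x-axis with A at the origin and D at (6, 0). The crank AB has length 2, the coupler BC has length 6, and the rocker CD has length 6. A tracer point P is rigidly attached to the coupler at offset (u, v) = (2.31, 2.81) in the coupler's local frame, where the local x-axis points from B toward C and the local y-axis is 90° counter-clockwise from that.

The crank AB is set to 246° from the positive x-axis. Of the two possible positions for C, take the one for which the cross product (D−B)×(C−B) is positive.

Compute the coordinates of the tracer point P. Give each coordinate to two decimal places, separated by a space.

A=(0,0), D=(6.00,0)
B = A + 2.00·(cos246°, sin246°) = (-0.8135, -1.8271)
|BD| = 7.0542
circle(B,6.00) ∩ circle(D,6.00): a=3.5271, h=4.8538
  candidates: C₊=(1.3361,3.7746) cross=34.240; C₋=(3.8504,-5.6017) cross=-34.240
  mode + wants cross > 0 → take C=(1.3361,3.7746) (cross=34.240)
ex = (C−B)/|BC| = (0.3583,0.9336); ey = (-0.9336,0.3583)
P = B + 2.31·ex + 2.81·ey = (-2.6094,1.3363)

-2.61 1.34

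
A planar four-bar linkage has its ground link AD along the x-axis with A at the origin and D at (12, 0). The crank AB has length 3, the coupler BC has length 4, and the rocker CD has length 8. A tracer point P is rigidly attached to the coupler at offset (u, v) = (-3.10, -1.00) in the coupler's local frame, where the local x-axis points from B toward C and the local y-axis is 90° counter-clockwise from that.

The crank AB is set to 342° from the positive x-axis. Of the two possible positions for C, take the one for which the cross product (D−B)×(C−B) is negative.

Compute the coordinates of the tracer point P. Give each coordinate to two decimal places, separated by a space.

0.24 1.01

A=(0,0), D=(12.00,0)
B = A + 3.00·(cos342°, sin342°) = (2.8532, -0.9271)
|BD| = 9.1937
circle(B,4.00) ∩ circle(D,8.00): a=1.9864, h=3.4719
  candidates: C₊=(4.4793,2.7275) cross=31.920; C₋=(5.1795,-4.1810) cross=-31.920
  mode - wants cross < 0 → take C=(5.1795,-4.1810) (cross=-31.920)
ex = (C−B)/|BC| = (0.5816,-0.8135); ey = (0.8135,0.5816)
P = B + -3.10·ex + -1.00·ey = (0.2368,1.0132)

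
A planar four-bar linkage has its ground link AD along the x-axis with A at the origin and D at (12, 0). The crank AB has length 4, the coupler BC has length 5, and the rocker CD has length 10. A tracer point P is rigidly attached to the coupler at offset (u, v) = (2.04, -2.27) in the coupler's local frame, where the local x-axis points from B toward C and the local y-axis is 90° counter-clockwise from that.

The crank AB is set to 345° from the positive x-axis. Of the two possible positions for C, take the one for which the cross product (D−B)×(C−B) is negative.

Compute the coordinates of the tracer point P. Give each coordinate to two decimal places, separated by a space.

1.66 -3.15

A=(0,0), D=(12.00,0)
B = A + 4.00·(cos345°, sin345°) = (3.8637, -1.0353)
|BD| = 8.2019
circle(B,5.00) ∩ circle(D,10.00): a=-0.4712, h=4.9778
  candidates: C₊=(2.7680,3.8432) cross=40.827; C₋=(4.0246,-6.0327) cross=-40.827
  mode - wants cross < 0 → take C=(4.0246,-6.0327) (cross=-40.827)
ex = (C−B)/|BC| = (0.0322,-0.9995); ey = (0.9995,0.0322)
P = B + 2.04·ex + -2.27·ey = (1.6605,-3.1473)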